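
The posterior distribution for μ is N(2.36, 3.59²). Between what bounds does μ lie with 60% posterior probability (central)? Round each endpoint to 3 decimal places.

[-0.661, 5.381]

The posterior is symmetric, so the 60% equal-tailed interval is μ = 2.36 ± z·3.59 with z = 0.842.
Half-width: 0.842 × 3.59 = 3.021.
2.36 − 3.021 = -0.661; 2.36 + 3.021 = 5.381.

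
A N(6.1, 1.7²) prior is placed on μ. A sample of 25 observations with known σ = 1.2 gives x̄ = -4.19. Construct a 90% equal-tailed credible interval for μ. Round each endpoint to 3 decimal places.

Posterior precision = 1/1.7² + 25/1.2² = 0.3460 + 17.3611 = 17.7071, so posterior SD = 0.2376.
Posterior mean = (6.1/1.7² + 25·-4.19/1.2²) / 17.7071 = -3.9889.
Interval: -3.9889 ± 1.645 × 0.2376 → [-4.380, -3.598].

[-4.380, -3.598]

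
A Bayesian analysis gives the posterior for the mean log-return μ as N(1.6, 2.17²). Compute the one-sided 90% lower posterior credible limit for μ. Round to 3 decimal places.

-1.181

Need L with P(μ ≥ L) = 0.90: L = 1.6 − z_{0.1}·2.17.
z = 1.282; L = 1.6 − 1.282 × 2.17 = -1.181.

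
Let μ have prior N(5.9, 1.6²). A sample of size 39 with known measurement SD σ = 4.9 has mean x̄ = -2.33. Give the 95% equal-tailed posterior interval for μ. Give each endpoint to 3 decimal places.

[-2.115, 0.646]

Posterior precision = 1/1.6² + 39/4.9² = 0.3906 + 1.6243 = 2.0149, so posterior SD = 0.7045.
Posterior mean = (5.9/1.6² + 39·-2.33/4.9²) / 2.0149 = -0.7345.
Interval: -0.7345 ± 1.960 × 0.7045 → [-2.115, 0.646].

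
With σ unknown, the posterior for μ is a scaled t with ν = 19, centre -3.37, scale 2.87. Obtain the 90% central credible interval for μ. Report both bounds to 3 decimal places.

[-8.333, 1.593]

The t_19 distribution is symmetric; the 90% interval is -3.37 ± t·2.87 with t_{0.95,19} = 1.729.
Half-width: 1.729 × 2.87 = 4.963.
-3.37 − 4.963 = -8.333; -3.37 + 4.963 = 1.593.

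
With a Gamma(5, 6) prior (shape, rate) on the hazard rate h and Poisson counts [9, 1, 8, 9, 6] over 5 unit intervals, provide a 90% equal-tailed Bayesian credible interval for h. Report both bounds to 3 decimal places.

[2.587, 4.425]

Posterior: Gamma(5+33, 6+5) = Gamma(38, 11) (shape, rate).
Equal-tailed 90% interval: Gamma(38, 11) quantiles at 0.05 and 0.95.
Posterior mean ≈ 3.455, SD ≈ 0.560; a Normal approximation gives roughly [2.533, 4.376].
Exact: lower = 2.587; upper = 4.425.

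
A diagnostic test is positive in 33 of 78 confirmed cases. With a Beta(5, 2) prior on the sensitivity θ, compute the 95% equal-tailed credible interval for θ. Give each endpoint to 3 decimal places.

Posterior: Beta(5+33, 2+45) = Beta(38, 47).
Equal-tailed 95% interval: the 0.025 and 0.975 quantiles of Beta(38, 47).
Posterior mean ≈ 0.447, SD ≈ 0.054; a Normal approximation gives roughly [0.342, 0.552].
Exact: F⁻¹(0.025) = 0.343; F⁻¹(0.975) = 0.553.

[0.343, 0.553]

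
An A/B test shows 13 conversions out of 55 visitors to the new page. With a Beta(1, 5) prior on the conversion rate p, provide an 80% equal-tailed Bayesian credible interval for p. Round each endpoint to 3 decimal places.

Posterior: Beta(1+13, 5+42) = Beta(14, 47).
Equal-tailed 80% interval: the 0.1 and 0.9 quantiles of Beta(14, 47).
Posterior mean ≈ 0.230, SD ≈ 0.053; a Normal approximation gives roughly [0.161, 0.298].
Exact: F⁻¹(0.1) = 0.163; F⁻¹(0.9) = 0.300.

[0.163, 0.300]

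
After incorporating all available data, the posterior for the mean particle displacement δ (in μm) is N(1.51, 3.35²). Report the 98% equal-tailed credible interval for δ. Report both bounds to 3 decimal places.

[-6.283, 9.303]

The posterior is symmetric, so the 98% equal-tailed interval is δ = 1.51 ± z·3.35 with z = 2.326.
Half-width: 2.326 × 3.35 = 7.793.
1.51 − 7.793 = -6.283; 1.51 + 7.793 = 9.303.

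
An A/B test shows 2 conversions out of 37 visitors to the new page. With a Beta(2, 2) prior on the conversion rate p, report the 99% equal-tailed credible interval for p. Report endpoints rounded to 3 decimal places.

Posterior: Beta(2+2, 2+35) = Beta(4, 37).
Equal-tailed 99% interval: the 0.005 and 0.995 quantiles of Beta(4, 37).
Posterior mean ≈ 0.098, SD ≈ 0.046; a Normal approximation gives roughly [-0.020, 0.215].
Exact: F⁻¹(0.005) = 0.017; F⁻¹(0.995) = 0.248.

[0.017, 0.248]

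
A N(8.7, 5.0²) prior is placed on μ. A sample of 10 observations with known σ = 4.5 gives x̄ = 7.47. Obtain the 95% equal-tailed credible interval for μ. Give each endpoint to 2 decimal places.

Posterior precision = 1/5.0² + 10/4.5² = 0.0400 + 0.4938 = 0.5338, so posterior SD = 1.3687.
Posterior mean = (8.7/5.0² + 10·7.47/4.5²) / 0.5338 = 7.5622.
Interval: 7.5622 ± 1.960 × 1.3687 → [4.88, 10.24].

[4.88, 10.24]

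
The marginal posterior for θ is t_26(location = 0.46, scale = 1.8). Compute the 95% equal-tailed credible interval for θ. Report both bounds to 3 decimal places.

[-3.240, 4.160]

The t_26 distribution is symmetric; the 95% interval is 0.46 ± t·1.8 with t_{0.975,26} = 2.056.
Half-width: 2.056 × 1.8 = 3.700.
0.46 − 3.700 = -3.240; 0.46 + 3.700 = 4.160.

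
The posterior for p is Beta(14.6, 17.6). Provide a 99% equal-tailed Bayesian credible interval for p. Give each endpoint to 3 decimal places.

[0.242, 0.675]

Posterior: Beta(14.6, 17.6).
Equal-tailed 99% interval: the 0.005 and 0.995 quantiles of Beta(14.6, 17.6).
Posterior mean ≈ 0.453, SD ≈ 0.086; a Normal approximation gives roughly [0.231, 0.676].
Exact: F⁻¹(0.005) = 0.242; F⁻¹(0.995) = 0.675.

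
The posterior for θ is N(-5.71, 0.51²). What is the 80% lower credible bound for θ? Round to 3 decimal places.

-6.139

Need L with P(θ ≥ L) = 0.80: L = -5.71 − z_{0.2}·0.51.
z = 0.842; L = -5.71 − 0.842 × 0.51 = -6.139.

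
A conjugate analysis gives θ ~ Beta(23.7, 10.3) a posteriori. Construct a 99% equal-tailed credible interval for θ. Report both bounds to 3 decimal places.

Posterior: Beta(23.7, 10.3).
Equal-tailed 99% interval: the 0.005 and 0.995 quantiles of Beta(23.7, 10.3).
Posterior mean ≈ 0.697, SD ≈ 0.078; a Normal approximation gives roughly [0.497, 0.897].
Exact: F⁻¹(0.005) = 0.481; F⁻¹(0.995) = 0.871.

[0.481, 0.871]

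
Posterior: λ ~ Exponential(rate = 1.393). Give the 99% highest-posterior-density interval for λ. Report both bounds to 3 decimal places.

[0.000, 3.306]

The exponential density is strictly decreasing on [0, ∞), so the HPD interval is anchored at 0: [0, q] with P(λ ≤ q) = 0.99.
q = −ln(1 − 0.99) / 1.393 = 4.6052 / 1.393 = 3.306.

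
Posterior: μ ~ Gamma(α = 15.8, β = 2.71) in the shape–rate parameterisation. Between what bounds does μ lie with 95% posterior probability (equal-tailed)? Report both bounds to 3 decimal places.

Posterior: Gamma(shape 15.8, rate 2.71).
Equal-tailed 95% interval: Gamma(15.8, 2.71) quantiles at 0.025 and 0.975.
Posterior mean ≈ 5.830, SD ≈ 1.467; a Normal approximation gives roughly [2.955, 8.705].
Exact: lower = 3.319; upper = 9.037.

[3.319, 9.037]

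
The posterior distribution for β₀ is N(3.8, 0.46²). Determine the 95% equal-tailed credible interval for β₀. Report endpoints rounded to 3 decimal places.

[2.898, 4.702]

The posterior is symmetric, so the 95% equal-tailed interval is β₀ = 3.8 ± z·0.46 with z = 1.960.
Half-width: 1.960 × 0.46 = 0.902.
3.8 − 0.902 = 2.898; 3.8 + 0.902 = 4.702.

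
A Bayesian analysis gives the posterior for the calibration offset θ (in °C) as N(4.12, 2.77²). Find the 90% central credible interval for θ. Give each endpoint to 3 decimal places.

The posterior is symmetric, so the 90% equal-tailed interval is θ = 4.12 ± z·2.77 with z = 1.645.
Half-width: 1.645 × 2.77 = 4.556.
4.12 − 4.556 = -0.436; 4.12 + 4.556 = 8.676.

[-0.436, 8.676]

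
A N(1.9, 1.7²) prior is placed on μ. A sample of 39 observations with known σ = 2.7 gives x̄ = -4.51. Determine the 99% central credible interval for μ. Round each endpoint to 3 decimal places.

[-5.200, -3.041]

Posterior precision = 1/1.7² + 39/2.7² = 0.3460 + 5.3498 = 5.6958, so posterior SD = 0.4190.
Posterior mean = (1.9/1.7² + 39·-4.51/2.7²) / 5.6958 = -4.1206.
Interval: -4.1206 ± 2.576 × 0.4190 → [-5.200, -3.041].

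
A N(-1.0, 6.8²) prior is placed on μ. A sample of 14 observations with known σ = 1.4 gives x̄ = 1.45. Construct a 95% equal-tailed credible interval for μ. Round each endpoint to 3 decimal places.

Posterior precision = 1/6.8² + 14/1.4² = 0.0216 + 7.1429 = 7.1645, so posterior SD = 0.3736.
Posterior mean = (-1.0/6.8² + 14·1.45/1.4²) / 7.1645 = 1.4426.
Interval: 1.4426 ± 1.960 × 0.3736 → [0.710, 2.175].

[0.710, 2.175]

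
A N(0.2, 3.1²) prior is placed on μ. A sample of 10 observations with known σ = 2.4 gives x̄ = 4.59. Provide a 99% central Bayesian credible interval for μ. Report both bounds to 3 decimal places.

Posterior precision = 1/3.1² + 10/2.4² = 0.1041 + 1.7361 = 1.8402, so posterior SD = 0.7372.
Posterior mean = (0.2/3.1² + 10·4.59/2.4²) / 1.8402 = 4.3418.
Interval: 4.3418 ± 2.576 × 0.7372 → [2.443, 6.241].

[2.443, 6.241]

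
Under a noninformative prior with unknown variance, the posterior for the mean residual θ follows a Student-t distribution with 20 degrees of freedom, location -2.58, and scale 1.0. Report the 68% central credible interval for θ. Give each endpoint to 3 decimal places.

The t_20 distribution is symmetric; the 68% interval is -2.58 ± t·1.0 with t_{0.84,20} = 1.020.
Half-width: 1.020 × 1.0 = 1.020.
-2.58 − 1.020 = -3.600; -2.58 + 1.020 = -1.560.

[-3.600, -1.560]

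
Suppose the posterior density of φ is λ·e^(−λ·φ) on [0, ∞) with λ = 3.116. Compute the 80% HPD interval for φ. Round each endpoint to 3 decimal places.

The exponential density is strictly decreasing on [0, ∞), so the HPD interval is anchored at 0: [0, q] with P(φ ≤ q) = 0.80.
q = −ln(1 − 0.80) / 3.116 = 1.6094 / 3.116 = 0.517.

[0.000, 0.517]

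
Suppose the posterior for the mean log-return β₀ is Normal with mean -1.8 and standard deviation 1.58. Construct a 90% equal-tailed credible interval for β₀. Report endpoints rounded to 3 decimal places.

[-4.399, 0.799]

The posterior is symmetric, so the 90% equal-tailed interval is β₀ = -1.8 ± z·1.58 with z = 1.645.
Half-width: 1.645 × 1.58 = 2.599.
-1.8 − 2.599 = -4.399; -1.8 + 2.599 = 0.799.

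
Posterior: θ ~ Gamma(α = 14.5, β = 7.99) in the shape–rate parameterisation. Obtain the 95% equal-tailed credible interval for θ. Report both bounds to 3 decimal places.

Posterior: Gamma(shape 14.5, rate 7.99).
Equal-tailed 95% interval: Gamma(14.5, 7.99) quantiles at 0.025 and 0.975.
Posterior mean ≈ 1.815, SD ≈ 0.477; a Normal approximation gives roughly [0.881, 2.749].
Exact: lower = 1.004; upper = 2.861.

[1.004, 2.861]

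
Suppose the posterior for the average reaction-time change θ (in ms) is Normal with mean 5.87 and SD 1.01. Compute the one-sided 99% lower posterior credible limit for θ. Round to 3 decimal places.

3.520

Need L with P(θ ≥ L) = 0.99: L = 5.87 − z_{0.01}·1.01.
z = 2.326; L = 5.87 − 2.326 × 1.01 = 3.520.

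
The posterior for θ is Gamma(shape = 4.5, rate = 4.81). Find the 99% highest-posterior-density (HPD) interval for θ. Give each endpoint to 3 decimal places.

[0.117, 2.280]

The posterior is unimodal and skewed, so the HPD interval has equal density at both endpoints and is the shortest 99% interval.
Solving f(0.117) = f(2.280) with F(2.280) − F(0.117) = 0.99 gives [0.117, 2.280].
For comparison, the equal-tailed interval is [0.180, 2.452]; the HPD is narrower and shifted toward the mode.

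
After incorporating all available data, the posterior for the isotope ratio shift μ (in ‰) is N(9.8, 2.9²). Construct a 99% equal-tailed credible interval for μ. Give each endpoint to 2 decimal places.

The posterior is symmetric, so the 99% equal-tailed interval is μ = 9.8 ± z·2.9 with z = 2.576.
Half-width: 2.576 × 2.9 = 7.47.
9.8 − 7.47 = 2.33; 9.8 + 7.47 = 17.27.

[2.33, 17.27]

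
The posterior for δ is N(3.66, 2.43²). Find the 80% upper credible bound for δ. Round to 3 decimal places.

5.705

Need U with P(δ ≤ U) = 0.80: U = 3.66 + z_{0.2}·2.43.
z = 0.842; U = 3.66 + 0.842 × 2.43 = 5.705.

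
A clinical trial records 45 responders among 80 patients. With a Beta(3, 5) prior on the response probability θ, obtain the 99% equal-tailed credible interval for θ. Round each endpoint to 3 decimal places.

Posterior: Beta(3+45, 5+35) = Beta(48, 40).
Equal-tailed 99% interval: the 0.005 and 0.995 quantiles of Beta(48, 40).
Posterior mean ≈ 0.545, SD ≈ 0.053; a Normal approximation gives roughly [0.410, 0.681].
Exact: F⁻¹(0.005) = 0.409; F⁻¹(0.995) = 0.678.

[0.409, 0.678]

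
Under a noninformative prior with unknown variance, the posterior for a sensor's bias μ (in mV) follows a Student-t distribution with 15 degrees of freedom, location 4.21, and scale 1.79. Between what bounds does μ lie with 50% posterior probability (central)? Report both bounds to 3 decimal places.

The t_15 distribution is symmetric; the 50% interval is 4.21 ± t·1.79 with t_{0.75,15} = 0.691.
Half-width: 0.691 × 1.79 = 1.237.
4.21 − 1.237 = 2.973; 4.21 + 1.237 = 5.447.

[2.973, 5.447]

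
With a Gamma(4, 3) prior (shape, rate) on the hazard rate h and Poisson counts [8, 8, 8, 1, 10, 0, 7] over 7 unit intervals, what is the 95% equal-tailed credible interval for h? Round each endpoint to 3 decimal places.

[3.368, 6.021]

Posterior: Gamma(4+42, 3+7) = Gamma(46, 10) (shape, rate).
Equal-tailed 95% interval: Gamma(46, 10) quantiles at 0.025 and 0.975.
Posterior mean ≈ 4.600, SD ≈ 0.678; a Normal approximation gives roughly [3.271, 5.929].
Exact: lower = 3.368; upper = 6.021.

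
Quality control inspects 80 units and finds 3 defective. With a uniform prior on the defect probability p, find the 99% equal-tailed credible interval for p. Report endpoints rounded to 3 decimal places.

[0.008, 0.129]

Posterior: Beta(1+3, 1+77) = Beta(4, 78).
Equal-tailed 99% interval: the 0.005 and 0.995 quantiles of Beta(4, 78).
Posterior mean ≈ 0.049, SD ≈ 0.024; a Normal approximation gives roughly [-0.012, 0.110].
Exact: F⁻¹(0.005) = 0.008; F⁻¹(0.995) = 0.129.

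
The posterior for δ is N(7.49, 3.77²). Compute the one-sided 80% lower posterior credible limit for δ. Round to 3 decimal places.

Need L with P(δ ≥ L) = 0.80: L = 7.49 − z_{0.2}·3.77.
z = 0.842; L = 7.49 − 0.842 × 3.77 = 4.317.

4.317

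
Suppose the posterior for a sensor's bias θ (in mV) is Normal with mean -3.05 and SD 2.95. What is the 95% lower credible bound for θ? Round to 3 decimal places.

-7.902

Need L with P(θ ≥ L) = 0.95: L = -3.05 − z_{0.05}·2.95.
z = 1.645; L = -3.05 − 1.645 × 2.95 = -7.902.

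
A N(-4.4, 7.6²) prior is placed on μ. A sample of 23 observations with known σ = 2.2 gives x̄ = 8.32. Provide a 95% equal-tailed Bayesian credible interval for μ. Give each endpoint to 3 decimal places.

Posterior precision = 1/7.6² + 23/2.2² = 0.0173 + 4.7521 = 4.7694, so posterior SD = 0.4579.
Posterior mean = (-4.4/7.6² + 23·8.32/2.2²) / 4.7694 = 8.2738.
Interval: 8.2738 ± 1.960 × 0.4579 → [7.376, 9.171].

[7.376, 9.171]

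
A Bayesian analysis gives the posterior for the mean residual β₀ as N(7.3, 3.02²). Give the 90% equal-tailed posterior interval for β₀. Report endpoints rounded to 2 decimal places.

The posterior is symmetric, so the 90% equal-tailed interval is β₀ = 7.3 ± z·3.02 with z = 1.645.
Half-width: 1.645 × 3.02 = 4.97.
7.3 − 4.97 = 2.33; 7.3 + 4.97 = 12.27.

[2.33, 12.27]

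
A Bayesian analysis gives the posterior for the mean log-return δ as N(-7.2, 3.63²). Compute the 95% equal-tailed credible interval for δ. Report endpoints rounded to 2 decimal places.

[-14.31, -0.09]

The posterior is symmetric, so the 95% equal-tailed interval is δ = -7.2 ± z·3.63 with z = 1.960.
Half-width: 1.960 × 3.63 = 7.11.
-7.2 − 7.11 = -14.31; -7.2 + 7.11 = -0.09.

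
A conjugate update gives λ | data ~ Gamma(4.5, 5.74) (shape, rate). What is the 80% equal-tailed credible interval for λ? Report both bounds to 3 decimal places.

Posterior: Gamma(shape 4.5, rate 5.74).
Equal-tailed 80% interval: Gamma(4.5, 5.74) quantiles at 0.1 and 0.9.
Posterior mean ≈ 0.784, SD ≈ 0.370; a Normal approximation gives roughly [0.310, 1.258].
Exact: lower = 0.363; upper = 1.279.

[0.363, 1.279]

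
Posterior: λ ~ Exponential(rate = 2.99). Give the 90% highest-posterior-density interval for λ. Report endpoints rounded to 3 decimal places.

[0.000, 0.770]

The exponential density is strictly decreasing on [0, ∞), so the HPD interval is anchored at 0: [0, q] with P(λ ≤ q) = 0.90.
q = −ln(1 − 0.90) / 2.99 = 2.3026 / 2.99 = 0.770.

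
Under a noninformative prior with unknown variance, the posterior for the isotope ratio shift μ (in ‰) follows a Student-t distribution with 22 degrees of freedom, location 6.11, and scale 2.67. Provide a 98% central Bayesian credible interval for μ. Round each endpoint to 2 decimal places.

[-0.59, 12.81]

The t_22 distribution is symmetric; the 98% interval is 6.11 ± t·2.67 with t_{0.99,22} = 2.508.
Half-width: 2.508 × 2.67 = 6.70.
6.11 − 6.70 = -0.59; 6.11 + 6.70 = 12.81.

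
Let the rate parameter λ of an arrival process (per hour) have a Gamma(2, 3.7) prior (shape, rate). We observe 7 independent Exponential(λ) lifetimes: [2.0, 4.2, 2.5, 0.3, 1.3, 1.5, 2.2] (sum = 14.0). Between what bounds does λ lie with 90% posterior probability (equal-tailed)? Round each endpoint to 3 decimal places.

Posterior: Gamma(2+7, 3.7+14.0) = Gamma(9, 17.7) (shape, rate).
Equal-tailed 90% interval: Gamma(9, 17.7) quantiles at 0.05 and 0.95.
Posterior mean ≈ 0.508, SD ≈ 0.169; a Normal approximation gives roughly [0.230, 0.787].
Exact: lower = 0.265; upper = 0.816.

[0.265, 0.816]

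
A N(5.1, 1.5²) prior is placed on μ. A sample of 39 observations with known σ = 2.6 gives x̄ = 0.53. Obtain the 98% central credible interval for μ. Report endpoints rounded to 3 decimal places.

Posterior precision = 1/1.5² + 39/2.6² = 0.4444 + 5.7692 = 6.2137, so posterior SD = 0.4012.
Posterior mean = (5.1/1.5² + 39·0.53/2.6²) / 6.2137 = 0.8569.
Interval: 0.8569 ± 2.326 × 0.4012 → [-0.076, 1.790].

[-0.076, 1.790]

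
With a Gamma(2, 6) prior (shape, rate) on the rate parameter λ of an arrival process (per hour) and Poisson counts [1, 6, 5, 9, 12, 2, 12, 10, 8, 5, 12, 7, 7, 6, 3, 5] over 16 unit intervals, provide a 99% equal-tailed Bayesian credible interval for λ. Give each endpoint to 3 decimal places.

Posterior: Gamma(2+110, 6+16) = Gamma(112, 22) (shape, rate).
Equal-tailed 99% interval: Gamma(112, 22) quantiles at 0.005 and 0.995.
Posterior mean ≈ 5.091, SD ≈ 0.481; a Normal approximation gives roughly [3.852, 6.330].
Exact: lower = 3.937; upper = 6.415.

[3.937, 6.415]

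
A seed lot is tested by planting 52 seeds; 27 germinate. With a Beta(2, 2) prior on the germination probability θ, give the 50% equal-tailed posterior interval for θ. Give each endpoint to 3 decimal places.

Posterior: Beta(2+27, 2+25) = Beta(29, 27).
Equal-tailed 50% interval: the 0.25 and 0.75 quantiles of Beta(29, 27).
Posterior mean ≈ 0.518, SD ≈ 0.066; a Normal approximation gives roughly [0.473, 0.562].
Exact: F⁻¹(0.25) = 0.473; F⁻¹(0.75) = 0.563.

[0.473, 0.563]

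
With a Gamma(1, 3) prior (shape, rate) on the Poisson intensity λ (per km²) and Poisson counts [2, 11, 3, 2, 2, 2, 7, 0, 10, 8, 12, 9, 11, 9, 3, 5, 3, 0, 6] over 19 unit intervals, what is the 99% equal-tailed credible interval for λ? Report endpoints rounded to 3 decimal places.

Posterior: Gamma(1+105, 3+19) = Gamma(106, 22) (shape, rate).
Equal-tailed 99% interval: Gamma(106, 22) quantiles at 0.005 and 0.995.
Posterior mean ≈ 4.818, SD ≈ 0.468; a Normal approximation gives roughly [3.613, 6.024].
Exact: lower = 3.698; upper = 6.109.

[3.698, 6.109]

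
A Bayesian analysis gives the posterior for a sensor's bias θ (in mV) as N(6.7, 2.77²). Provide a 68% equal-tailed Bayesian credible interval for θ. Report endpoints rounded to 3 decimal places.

The posterior is symmetric, so the 68% equal-tailed interval is θ = 6.7 ± z·2.77 with z = 0.994.
Half-width: 0.994 × 2.77 = 2.755.
6.7 − 2.755 = 3.945; 6.7 + 2.755 = 9.455.

[3.945, 9.455]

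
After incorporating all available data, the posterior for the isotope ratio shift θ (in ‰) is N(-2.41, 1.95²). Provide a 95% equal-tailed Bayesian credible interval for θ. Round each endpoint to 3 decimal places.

[-6.232, 1.412]

The posterior is symmetric, so the 95% equal-tailed interval is θ = -2.41 ± z·1.95 with z = 1.960.
Half-width: 1.960 × 1.95 = 3.822.
-2.41 − 3.822 = -6.232; -2.41 + 3.822 = 1.412.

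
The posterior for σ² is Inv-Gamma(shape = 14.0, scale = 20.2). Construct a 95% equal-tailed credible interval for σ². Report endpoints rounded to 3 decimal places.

Inverse-Gamma(14.0, 20.2) quantiles: F⁻¹(0.025) and F⁻¹(0.975).
Equivalently, 1/σ² ~ Gamma(14.0, rate = 20.2); invert its 0.975 and 0.025 quantiles.
Posterior mean ≈ 1.554, SD ≈ 0.449; a Normal approximation gives roughly [0.675, 2.433].
Exact: lower = 0.909; upper = 2.639.

[0.909, 2.639]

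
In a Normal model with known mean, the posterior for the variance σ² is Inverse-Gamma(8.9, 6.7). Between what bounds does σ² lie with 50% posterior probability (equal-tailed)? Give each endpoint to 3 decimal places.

[0.627, 0.993]

Inverse-Gamma(8.9, 6.7) quantiles: F⁻¹(0.25) and F⁻¹(0.75).
Equivalently, 1/σ² ~ Gamma(8.9, rate = 6.7); invert its 0.75 and 0.25 quantiles.
Posterior mean ≈ 0.848, SD ≈ 0.323; a Normal approximation gives roughly [0.630, 1.066].
Exact: lower = 0.627; upper = 0.993.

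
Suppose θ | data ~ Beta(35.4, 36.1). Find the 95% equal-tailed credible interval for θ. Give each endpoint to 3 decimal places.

[0.380, 0.610]

Posterior: Beta(35.4, 36.1).
Equal-tailed 95% interval: the 0.025 and 0.975 quantiles of Beta(35.4, 36.1).
Posterior mean ≈ 0.495, SD ≈ 0.059; a Normal approximation gives roughly [0.380, 0.610].
Exact: F⁻¹(0.025) = 0.380; F⁻¹(0.975) = 0.610.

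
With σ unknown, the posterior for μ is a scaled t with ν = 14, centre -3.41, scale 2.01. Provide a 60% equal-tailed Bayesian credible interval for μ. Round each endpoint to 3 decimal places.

The t_14 distribution is symmetric; the 60% interval is -3.41 ± t·2.01 with t_{0.8,14} = 0.868.
Half-width: 0.868 × 2.01 = 1.745.
-3.41 − 1.745 = -5.155; -3.41 + 1.745 = -1.665.

[-5.155, -1.665]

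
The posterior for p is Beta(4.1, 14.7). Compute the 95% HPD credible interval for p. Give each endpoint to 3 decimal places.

The posterior is unimodal and skewed, so the HPD interval has equal density at both endpoints and is the shortest 95% interval.
Solving f(0.053) = f(0.400) with F(0.400) − F(0.053) = 0.95 gives [0.053, 0.400].
For comparison, the equal-tailed interval is [0.068, 0.425]; the HPD is narrower and shifted toward the mode.

[0.053, 0.400]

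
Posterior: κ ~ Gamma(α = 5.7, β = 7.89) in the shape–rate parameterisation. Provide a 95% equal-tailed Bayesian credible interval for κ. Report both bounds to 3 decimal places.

Posterior: Gamma(shape 5.7, rate 7.89).
Equal-tailed 95% interval: Gamma(5.7, 7.89) quantiles at 0.025 and 0.975.
Posterior mean ≈ 0.722, SD ≈ 0.303; a Normal approximation gives roughly [0.129, 1.316].
Exact: lower = 0.257; upper = 1.425.

[0.257, 1.425]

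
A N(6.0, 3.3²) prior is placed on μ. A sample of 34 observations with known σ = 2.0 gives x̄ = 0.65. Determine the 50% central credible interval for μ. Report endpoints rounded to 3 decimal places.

Posterior precision = 1/3.3² + 34/2.0² = 0.0918 + 8.5000 = 8.5918, so posterior SD = 0.3412.
Posterior mean = (6.0/3.3² + 34·0.65/2.0²) / 8.5918 = 0.7072.
Interval: 0.7072 ± 0.674 × 0.3412 → [0.477, 0.937].

[0.477, 0.937]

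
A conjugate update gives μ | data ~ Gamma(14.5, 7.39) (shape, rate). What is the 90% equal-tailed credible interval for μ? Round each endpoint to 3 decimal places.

Posterior: Gamma(shape 14.5, rate 7.39).
Equal-tailed 90% interval: Gamma(14.5, 7.39) quantiles at 0.05 and 0.95.
Posterior mean ≈ 1.962, SD ≈ 0.515; a Normal approximation gives roughly [1.115, 2.810].
Exact: lower = 1.198; upper = 2.879.

[1.198, 2.879]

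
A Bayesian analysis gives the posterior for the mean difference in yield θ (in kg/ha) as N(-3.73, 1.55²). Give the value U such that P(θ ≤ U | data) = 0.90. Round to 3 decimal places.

-1.744

Need U with P(θ ≤ U) = 0.90: U = -3.73 + z_{0.1}·1.55.
z = 1.282; U = -3.73 + 1.282 × 1.55 = -1.744.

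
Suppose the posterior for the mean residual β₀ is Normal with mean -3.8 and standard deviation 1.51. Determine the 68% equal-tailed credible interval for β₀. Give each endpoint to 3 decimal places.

The posterior is symmetric, so the 68% equal-tailed interval is β₀ = -3.8 ± z·1.51 with z = 0.994.
Half-width: 0.994 × 1.51 = 1.502.
-3.8 − 1.502 = -5.302; -3.8 + 1.502 = -2.298.

[-5.302, -2.298]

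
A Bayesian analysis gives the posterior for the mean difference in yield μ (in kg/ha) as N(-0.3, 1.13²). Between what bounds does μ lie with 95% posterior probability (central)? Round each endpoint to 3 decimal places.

[-2.515, 1.915]

The posterior is symmetric, so the 95% equal-tailed interval is μ = -0.3 ± z·1.13 with z = 1.960.
Half-width: 1.960 × 1.13 = 2.215.
-0.3 − 2.215 = -2.515; -0.3 + 2.215 = 1.915.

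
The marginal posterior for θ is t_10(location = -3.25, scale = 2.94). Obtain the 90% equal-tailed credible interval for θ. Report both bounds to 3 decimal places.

The t_10 distribution is symmetric; the 90% interval is -3.25 ± t·2.94 with t_{0.95,10} = 1.812.
Half-width: 1.812 × 2.94 = 5.329.
-3.25 − 5.329 = -8.579; -3.25 + 5.329 = 2.079.

[-8.579, 2.079]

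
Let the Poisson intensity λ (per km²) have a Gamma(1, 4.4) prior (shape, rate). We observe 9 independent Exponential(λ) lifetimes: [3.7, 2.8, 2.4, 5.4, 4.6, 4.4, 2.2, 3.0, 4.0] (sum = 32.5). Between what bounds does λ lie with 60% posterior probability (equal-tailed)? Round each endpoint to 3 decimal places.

[0.198, 0.339]

Posterior: Gamma(1+9, 4.4+32.5) = Gamma(10, 36.9) (shape, rate).
Equal-tailed 60% interval: Gamma(10, 36.9) quantiles at 0.2 and 0.8.
Posterior mean ≈ 0.271, SD ≈ 0.086; a Normal approximation gives roughly [0.199, 0.343].
Exact: lower = 0.198; upper = 0.339.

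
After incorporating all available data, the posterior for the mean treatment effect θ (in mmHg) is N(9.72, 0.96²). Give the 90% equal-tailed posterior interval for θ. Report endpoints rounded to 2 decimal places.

[8.14, 11.30]

The posterior is symmetric, so the 90% equal-tailed interval is θ = 9.72 ± z·0.96 with z = 1.645.
Half-width: 1.645 × 0.96 = 1.58.
9.72 − 1.58 = 8.14; 9.72 + 1.58 = 11.30.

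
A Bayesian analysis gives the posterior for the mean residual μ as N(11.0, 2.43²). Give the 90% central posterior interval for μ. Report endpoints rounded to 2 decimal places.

The posterior is symmetric, so the 90% equal-tailed interval is μ = 11.0 ± z·2.43 with z = 1.645.
Half-width: 1.645 × 2.43 = 4.00.
11.0 − 4.00 = 7.00; 11.0 + 4.00 = 15.00.

[7.00, 15.00]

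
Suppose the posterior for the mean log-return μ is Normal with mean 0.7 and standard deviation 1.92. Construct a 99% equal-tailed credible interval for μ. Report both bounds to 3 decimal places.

The posterior is symmetric, so the 99% equal-tailed interval is μ = 0.7 ± z·1.92 with z = 2.576.
Half-width: 2.576 × 1.92 = 4.946.
0.7 − 4.946 = -4.246; 0.7 + 4.946 = 5.646.

[-4.246, 5.646]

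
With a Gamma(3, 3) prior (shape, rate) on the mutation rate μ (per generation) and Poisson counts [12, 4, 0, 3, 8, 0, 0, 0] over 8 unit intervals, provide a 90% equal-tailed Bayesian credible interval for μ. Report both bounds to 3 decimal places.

Posterior: Gamma(3+27, 3+8) = Gamma(30, 11) (shape, rate).
Equal-tailed 90% interval: Gamma(30, 11) quantiles at 0.05 and 0.95.
Posterior mean ≈ 2.727, SD ≈ 0.498; a Normal approximation gives roughly [1.908, 3.546].
Exact: lower = 1.963; upper = 3.595.

[1.963, 3.595]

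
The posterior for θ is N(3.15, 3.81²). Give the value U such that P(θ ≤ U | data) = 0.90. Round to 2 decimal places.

Need U with P(θ ≤ U) = 0.90: U = 3.15 + z_{0.1}·3.81.
z = 1.282; U = 3.15 + 1.282 × 3.81 = 8.03.

8.03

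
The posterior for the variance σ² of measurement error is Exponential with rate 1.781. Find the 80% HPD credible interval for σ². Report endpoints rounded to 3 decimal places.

The exponential density is strictly decreasing on [0, ∞), so the HPD interval is anchored at 0: [0, q] with P(σ² ≤ q) = 0.80.
q = −ln(1 − 0.80) / 1.781 = 1.6094 / 1.781 = 0.904.

[0.000, 0.904]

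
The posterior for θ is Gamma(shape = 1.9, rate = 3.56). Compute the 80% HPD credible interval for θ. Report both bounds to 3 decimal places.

[0.037, 0.824]

The posterior is unimodal and skewed, so the HPD interval has equal density at both endpoints and is the shortest 80% interval.
Solving f(0.037) = f(0.824) with F(0.824) − F(0.037) = 0.80 gives [0.037, 0.824].
For comparison, the equal-tailed interval is [0.135, 1.051]; the HPD is narrower and shifted toward the mode.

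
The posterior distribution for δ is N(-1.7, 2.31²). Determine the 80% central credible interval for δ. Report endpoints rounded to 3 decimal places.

[-4.660, 1.260]

The posterior is symmetric, so the 80% equal-tailed interval is δ = -1.7 ± z·2.31 with z = 1.282.
Half-width: 1.282 × 2.31 = 2.960.
-1.7 − 2.960 = -4.660; -1.7 + 2.960 = 1.260.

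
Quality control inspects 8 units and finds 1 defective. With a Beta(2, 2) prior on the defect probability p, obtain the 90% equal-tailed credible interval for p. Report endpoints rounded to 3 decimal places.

Posterior: Beta(2+1, 2+7) = Beta(3, 9).
Equal-tailed 90% interval: the 0.05 and 0.95 quantiles of Beta(3, 9).
Posterior mean ≈ 0.250, SD ≈ 0.120; a Normal approximation gives roughly [0.052, 0.448].
Exact: F⁻¹(0.05) = 0.079; F⁻¹(0.95) = 0.470.

[0.079, 0.470]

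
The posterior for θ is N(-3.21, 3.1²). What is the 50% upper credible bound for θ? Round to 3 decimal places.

-3.210

Need U with P(θ ≤ U) = 0.50: U = -3.21 + z_{0.5}·3.1.
z = 0.000; U = -3.21 + 0.000 × 3.1 = -3.210.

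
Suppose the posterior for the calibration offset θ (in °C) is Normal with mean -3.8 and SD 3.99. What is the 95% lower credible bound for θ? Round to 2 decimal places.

-10.36

Need L with P(θ ≥ L) = 0.95: L = -3.8 − z_{0.05}·3.99.
z = 1.645; L = -3.8 − 1.645 × 3.99 = -10.36.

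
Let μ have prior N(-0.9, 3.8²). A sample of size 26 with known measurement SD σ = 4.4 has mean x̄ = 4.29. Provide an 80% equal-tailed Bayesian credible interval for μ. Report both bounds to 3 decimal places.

[2.957, 5.114]

Posterior precision = 1/3.8² + 26/4.4² = 0.0693 + 1.3430 = 1.4122, so posterior SD = 0.8415.
Posterior mean = (-0.9/3.8² + 26·4.29/4.4²) / 1.4122 = 4.0355.
Interval: 4.0355 ± 1.282 × 0.8415 → [2.957, 5.114].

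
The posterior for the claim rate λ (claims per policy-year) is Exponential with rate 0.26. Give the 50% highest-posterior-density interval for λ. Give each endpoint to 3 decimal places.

[0.000, 2.666]

The exponential density is strictly decreasing on [0, ∞), so the HPD interval is anchored at 0: [0, q] with P(λ ≤ q) = 0.50.
q = −ln(1 − 0.50) / 0.26 = 0.6931 / 0.26 = 2.666.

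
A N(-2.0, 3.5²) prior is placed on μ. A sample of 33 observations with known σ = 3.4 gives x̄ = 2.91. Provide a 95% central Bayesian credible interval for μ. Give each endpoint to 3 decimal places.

[1.630, 3.917]

Posterior precision = 1/3.5² + 33/3.4² = 0.0816 + 2.8547 = 2.9363, so posterior SD = 0.5836.
Posterior mean = (-2.0/3.5² + 33·2.91/3.4²) / 2.9363 = 2.7735.
Interval: 2.7735 ± 1.960 × 0.5836 → [1.630, 3.917].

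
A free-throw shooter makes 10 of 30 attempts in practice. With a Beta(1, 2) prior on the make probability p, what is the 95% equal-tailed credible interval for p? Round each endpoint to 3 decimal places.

[0.186, 0.500]

Posterior: Beta(1+10, 2+20) = Beta(11, 22).
Equal-tailed 95% interval: the 0.025 and 0.975 quantiles of Beta(11, 22).
Posterior mean ≈ 0.333, SD ≈ 0.081; a Normal approximation gives roughly [0.175, 0.492].
Exact: F⁻¹(0.025) = 0.186; F⁻¹(0.975) = 0.500.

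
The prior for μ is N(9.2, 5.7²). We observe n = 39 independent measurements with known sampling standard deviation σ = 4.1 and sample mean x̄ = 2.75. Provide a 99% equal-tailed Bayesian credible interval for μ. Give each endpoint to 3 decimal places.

[1.154, 4.514]

Posterior precision = 1/5.7² + 39/4.1² = 0.0308 + 2.3200 = 2.3508, so posterior SD = 0.6522.
Posterior mean = (9.2/5.7² + 39·2.75/4.1²) / 2.3508 = 2.8344.
Interval: 2.8344 ± 2.576 × 0.6522 → [1.154, 4.514].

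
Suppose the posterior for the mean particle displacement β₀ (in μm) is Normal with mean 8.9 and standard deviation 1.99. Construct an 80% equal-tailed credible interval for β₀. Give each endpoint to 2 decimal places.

[6.35, 11.45]

The posterior is symmetric, so the 80% equal-tailed interval is β₀ = 8.9 ± z·1.99 with z = 1.282.
Half-width: 1.282 × 1.99 = 2.55.
8.9 − 2.55 = 6.35; 8.9 + 2.55 = 11.45.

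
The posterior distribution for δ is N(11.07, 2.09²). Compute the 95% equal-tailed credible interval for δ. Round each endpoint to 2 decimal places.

[6.97, 15.17]

The posterior is symmetric, so the 95% equal-tailed interval is δ = 11.07 ± z·2.09 with z = 1.960.
Half-width: 1.960 × 2.09 = 4.10.
11.07 − 4.10 = 6.97; 11.07 + 4.10 = 15.17.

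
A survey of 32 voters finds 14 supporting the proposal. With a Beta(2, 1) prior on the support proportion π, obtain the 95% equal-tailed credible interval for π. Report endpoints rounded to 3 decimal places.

[0.298, 0.621]

Posterior: Beta(2+14, 1+18) = Beta(16, 19).
Equal-tailed 95% interval: the 0.025 and 0.975 quantiles of Beta(16, 19).
Posterior mean ≈ 0.457, SD ≈ 0.083; a Normal approximation gives roughly [0.294, 0.620].
Exact: F⁻¹(0.025) = 0.298; F⁻¹(0.975) = 0.621.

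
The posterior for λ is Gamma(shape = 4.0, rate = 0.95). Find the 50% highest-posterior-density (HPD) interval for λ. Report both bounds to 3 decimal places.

[2.057, 4.596]

The posterior is unimodal and skewed, so the HPD interval has equal density at both endpoints and is the shortest 50% interval.
Solving f(2.057) = f(4.596) with F(4.596) − F(2.057) = 0.50 gives [2.057, 4.596].
For comparison, the equal-tailed interval is [2.669, 5.378]; the HPD is narrower and shifted toward the mode.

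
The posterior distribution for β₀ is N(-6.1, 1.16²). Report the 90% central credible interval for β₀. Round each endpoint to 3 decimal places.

[-8.008, -4.192]

The posterior is symmetric, so the 90% equal-tailed interval is β₀ = -6.1 ± z·1.16 with z = 1.645.
Half-width: 1.645 × 1.16 = 1.908.
-6.1 − 1.908 = -8.008; -6.1 + 1.908 = -4.192.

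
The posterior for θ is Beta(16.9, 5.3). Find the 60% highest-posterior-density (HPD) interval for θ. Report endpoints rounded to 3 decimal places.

The posterior is unimodal and skewed, so the HPD interval has equal density at both endpoints and is the shortest 60% interval.
Solving f(0.707) = f(0.855) with F(0.855) − F(0.707) = 0.60 gives [0.707, 0.855].
For comparison, the equal-tailed interval is [0.688, 0.839]; the HPD is narrower and shifted toward the mode.

[0.707, 0.855]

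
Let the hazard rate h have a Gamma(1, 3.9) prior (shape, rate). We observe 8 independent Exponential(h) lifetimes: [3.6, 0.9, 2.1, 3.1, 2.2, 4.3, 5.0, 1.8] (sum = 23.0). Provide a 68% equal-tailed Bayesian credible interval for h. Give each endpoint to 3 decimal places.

[0.226, 0.443]

Posterior: Gamma(1+8, 3.9+23.0) = Gamma(9, 26.9) (shape, rate).
Equal-tailed 68% interval: Gamma(9, 26.9) quantiles at 0.16 and 0.84.
Posterior mean ≈ 0.335, SD ≈ 0.112; a Normal approximation gives roughly [0.224, 0.445].
Exact: lower = 0.226; upper = 0.443.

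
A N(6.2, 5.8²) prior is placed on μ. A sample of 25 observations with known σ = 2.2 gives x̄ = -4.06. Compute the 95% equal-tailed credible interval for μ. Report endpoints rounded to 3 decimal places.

Posterior precision = 1/5.8² + 25/2.2² = 0.0297 + 5.1653 = 5.1950, so posterior SD = 0.4387.
Posterior mean = (6.2/5.8² + 25·-4.06/2.2²) / 5.1950 = -4.0013.
Interval: -4.0013 ± 1.960 × 0.4387 → [-4.861, -3.141].

[-4.861, -3.141]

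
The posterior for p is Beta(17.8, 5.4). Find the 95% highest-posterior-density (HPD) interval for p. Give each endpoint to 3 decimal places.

The posterior is unimodal and skewed, so the HPD interval has equal density at both endpoints and is the shortest 95% interval.
Solving f(0.598) = f(0.924) with F(0.924) − F(0.598) = 0.95 gives [0.598, 0.924].
For comparison, the equal-tailed interval is [0.580, 0.911]; the HPD is narrower and shifted toward the mode.

[0.598, 0.924]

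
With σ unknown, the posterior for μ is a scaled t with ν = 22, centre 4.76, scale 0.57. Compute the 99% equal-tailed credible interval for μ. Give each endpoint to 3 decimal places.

[3.153, 6.367]

The t_22 distribution is symmetric; the 99% interval is 4.76 ± t·0.57 with t_{0.995,22} = 2.819.
Half-width: 2.819 × 0.57 = 1.607.
4.76 − 1.607 = 3.153; 4.76 + 1.607 = 6.367.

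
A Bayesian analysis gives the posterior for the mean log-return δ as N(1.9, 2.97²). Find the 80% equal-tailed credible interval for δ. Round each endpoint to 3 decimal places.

[-1.906, 5.706]

The posterior is symmetric, so the 80% equal-tailed interval is δ = 1.9 ± z·2.97 with z = 1.282.
Half-width: 1.282 × 2.97 = 3.806.
1.9 − 3.806 = -1.906; 1.9 + 3.806 = 5.706.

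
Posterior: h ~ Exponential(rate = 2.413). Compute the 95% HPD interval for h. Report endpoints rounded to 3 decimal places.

[0.000, 1.241]

The exponential density is strictly decreasing on [0, ∞), so the HPD interval is anchored at 0: [0, q] with P(h ≤ q) = 0.95.
q = −ln(1 − 0.95) / 2.413 = 2.9957 / 2.413 = 1.241.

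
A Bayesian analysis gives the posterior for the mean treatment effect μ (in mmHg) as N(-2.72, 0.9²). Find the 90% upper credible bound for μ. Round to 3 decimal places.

-1.567

Need U with P(μ ≤ U) = 0.90: U = -2.72 + z_{0.1}·0.9.
z = 1.282; U = -2.72 + 1.282 × 0.9 = -1.567.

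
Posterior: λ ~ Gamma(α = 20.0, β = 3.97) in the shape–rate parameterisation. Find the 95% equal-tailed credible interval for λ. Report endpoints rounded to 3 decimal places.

Posterior: Gamma(shape 20.0, rate 3.97).
Equal-tailed 95% interval: Gamma(20.0, 3.97) quantiles at 0.025 and 0.975.
Posterior mean ≈ 5.038, SD ≈ 1.126; a Normal approximation gives roughly [2.830, 7.246].
Exact: lower = 3.077; upper = 7.474.

[3.077, 7.474]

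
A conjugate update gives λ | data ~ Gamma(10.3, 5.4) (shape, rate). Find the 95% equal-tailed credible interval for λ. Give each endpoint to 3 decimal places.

Posterior: Gamma(shape 10.3, rate 5.4).
Equal-tailed 95% interval: Gamma(10.3, 5.4) quantiles at 0.025 and 0.975.
Posterior mean ≈ 1.907, SD ≈ 0.594; a Normal approximation gives roughly [0.743, 3.072].
Exact: lower = 0.926; upper = 3.237.

[0.926, 3.237]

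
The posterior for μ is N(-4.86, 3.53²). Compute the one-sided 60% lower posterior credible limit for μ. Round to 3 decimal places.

-5.754

Need L with P(μ ≥ L) = 0.60: L = -4.86 − z_{0.4}·3.53.
z = 0.253; L = -4.86 − 0.253 × 3.53 = -5.754.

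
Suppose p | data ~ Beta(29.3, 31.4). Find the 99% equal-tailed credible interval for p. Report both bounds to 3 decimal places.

Posterior: Beta(29.3, 31.4).
Equal-tailed 99% interval: the 0.005 and 0.995 quantiles of Beta(29.3, 31.4).
Posterior mean ≈ 0.483, SD ≈ 0.064; a Normal approximation gives roughly [0.319, 0.647].
Exact: F⁻¹(0.005) = 0.322; F⁻¹(0.995) = 0.645.

[0.322, 0.645]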